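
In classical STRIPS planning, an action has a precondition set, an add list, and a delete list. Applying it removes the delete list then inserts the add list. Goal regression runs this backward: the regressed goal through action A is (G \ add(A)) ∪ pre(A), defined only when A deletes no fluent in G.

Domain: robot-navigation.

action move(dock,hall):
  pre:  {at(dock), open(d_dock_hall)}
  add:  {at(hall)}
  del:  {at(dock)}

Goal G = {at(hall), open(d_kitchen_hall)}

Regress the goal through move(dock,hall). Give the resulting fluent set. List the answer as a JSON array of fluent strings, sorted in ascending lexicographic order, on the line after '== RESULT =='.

Regress:
  G ∩ del = {}  (empty — regression defined)
  G \ add = {at(hall), open(d_kitchen_hall)} \ {at(hall)} = {open(d_kitchen_hall)}
  ∪ pre   = {open(d_kitchen_hall)} ∪ {at(dock), open(d_dock_hall)}
          = {at(dock), open(d_dock_hall), open(d_kitchen_hall)}

== RESULT ==
["at(dock)", "open(d_dock_hall)", "open(d_kitchen_hall)"]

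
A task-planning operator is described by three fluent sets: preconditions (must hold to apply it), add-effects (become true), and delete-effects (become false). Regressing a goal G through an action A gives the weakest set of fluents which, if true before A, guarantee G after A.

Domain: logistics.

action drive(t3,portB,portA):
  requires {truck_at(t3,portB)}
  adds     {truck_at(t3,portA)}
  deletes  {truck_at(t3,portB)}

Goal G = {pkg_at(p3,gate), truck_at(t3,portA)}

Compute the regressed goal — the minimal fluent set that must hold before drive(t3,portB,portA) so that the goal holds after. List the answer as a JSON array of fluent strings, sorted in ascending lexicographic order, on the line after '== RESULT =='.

Compute (G \ add) ∪ pre:
  G ∩ del = {}  (empty — regression defined)
  G \ add = {pkg_at(p3,gate), truck_at(t3,portA)} \ {truck_at(t3,portA)} = {pkg_at(p3,gate)}
  ∪ pre   = {pkg_at(p3,gate)} ∪ {truck_at(t3,portB)}
          = {pkg_at(p3,gate), truck_at(t3,portB)}

== RESULT ==
["pkg_at(p3,gate)", "truck_at(t3,portB)"]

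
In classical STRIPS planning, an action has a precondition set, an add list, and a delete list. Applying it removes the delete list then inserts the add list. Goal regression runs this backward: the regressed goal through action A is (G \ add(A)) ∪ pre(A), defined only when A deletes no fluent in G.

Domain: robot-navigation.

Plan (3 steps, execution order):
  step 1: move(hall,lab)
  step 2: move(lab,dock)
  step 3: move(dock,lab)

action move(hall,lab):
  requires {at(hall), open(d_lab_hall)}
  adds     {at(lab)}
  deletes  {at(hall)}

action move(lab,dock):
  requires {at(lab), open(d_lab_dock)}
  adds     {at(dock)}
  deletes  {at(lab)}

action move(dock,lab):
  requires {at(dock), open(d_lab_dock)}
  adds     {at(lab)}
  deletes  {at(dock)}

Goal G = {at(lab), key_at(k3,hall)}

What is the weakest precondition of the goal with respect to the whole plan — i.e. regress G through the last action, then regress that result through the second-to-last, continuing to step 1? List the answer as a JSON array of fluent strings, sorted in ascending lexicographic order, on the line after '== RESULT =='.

Regress step by step:
  through step 3 (move(dock,lab)): drop {at(lab)}, keep {key_at(k3,hall)}, require {at(dock), open(d_lab_dock)}
    → {at(dock), key_at(k3,hall), open(d_lab_dock)}
  through step 2 (move(lab,dock)): drop {at(dock)}, keep {key_at(k3,hall), open(d_lab_dock)}, require {at(lab), open(d_lab_dock)}
    → {at(lab), key_at(k3,hall), open(d_lab_dock)}
  through step 1 (move(hall,lab)): drop {at(lab)}, keep {key_at(k3,hall), open(d_lab_dock)}, require {at(hall), open(d_lab_hall)}
    → {at(hall), key_at(k3,hall), open(d_lab_dock), open(d_lab_hall)}

== RESULT ==
["at(hall)", "key_at(k3,hall)", "open(d_lab_dock)", "open(d_lab_hall)"]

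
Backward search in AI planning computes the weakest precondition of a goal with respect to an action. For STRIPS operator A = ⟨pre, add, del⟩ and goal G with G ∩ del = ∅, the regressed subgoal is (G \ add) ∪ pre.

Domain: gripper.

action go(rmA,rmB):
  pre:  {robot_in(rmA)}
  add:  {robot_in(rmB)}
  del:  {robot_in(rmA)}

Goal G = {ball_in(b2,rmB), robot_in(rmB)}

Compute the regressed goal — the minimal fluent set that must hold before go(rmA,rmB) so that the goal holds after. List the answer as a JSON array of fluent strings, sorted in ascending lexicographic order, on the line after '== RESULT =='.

Compute (G \ add) ∪ pre:
  G ∩ del = {}  (empty — regression defined)
  G \ add = {ball_in(b2,rmB), robot_in(rmB)} \ {robot_in(rmB)} = {ball_in(b2,rmB)}
  ∪ pre   = {ball_in(b2,rmB)} ∪ {robot_in(rmA)}
          = {ball_in(b2,rmB), robot_in(rmA)}

== RESULT ==
["ball_in(b2,rmB)", "robot_in(rmA)"]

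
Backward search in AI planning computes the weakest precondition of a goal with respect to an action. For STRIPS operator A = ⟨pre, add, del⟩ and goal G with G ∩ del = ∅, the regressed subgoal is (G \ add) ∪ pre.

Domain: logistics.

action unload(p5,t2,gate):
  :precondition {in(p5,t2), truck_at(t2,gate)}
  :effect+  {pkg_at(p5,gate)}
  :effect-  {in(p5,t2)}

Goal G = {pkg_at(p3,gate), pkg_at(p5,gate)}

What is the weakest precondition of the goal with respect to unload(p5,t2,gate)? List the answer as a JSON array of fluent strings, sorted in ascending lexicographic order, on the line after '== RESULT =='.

Regress:
  G ∩ del = {}  (empty — regression defined)
  G \ add = {pkg_at(p3,gate), pkg_at(p5,gate)} \ {pkg_at(p5,gate)} = {pkg_at(p3,gate)}
  ∪ pre   = {pkg_at(p3,gate)} ∪ {in(p5,t2), truck_at(t2,gate)}
          = {in(p5,t2), pkg_at(p3,gate), truck_at(t2,gate)}

== RESULT ==
["in(p5,t2)", "pkg_at(p3,gate)", "truck_at(t2,gate)"]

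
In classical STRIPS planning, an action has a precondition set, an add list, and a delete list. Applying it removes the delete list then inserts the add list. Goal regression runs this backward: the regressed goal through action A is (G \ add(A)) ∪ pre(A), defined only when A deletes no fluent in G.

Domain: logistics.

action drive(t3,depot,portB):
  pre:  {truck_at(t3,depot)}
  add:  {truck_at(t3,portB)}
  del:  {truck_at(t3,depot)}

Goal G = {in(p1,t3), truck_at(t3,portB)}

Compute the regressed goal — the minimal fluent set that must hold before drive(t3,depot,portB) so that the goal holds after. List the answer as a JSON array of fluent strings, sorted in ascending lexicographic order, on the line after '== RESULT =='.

Regress:
  G ∩ del = {}  (empty — regression defined)
  G \ add = {in(p1,t3), truck_at(t3,portB)} \ {truck_at(t3,portB)} = {in(p1,t3)}
  ∪ pre   = {in(p1,t3)} ∪ {truck_at(t3,depot)}
          = {in(p1,t3), truck_at(t3,depot)}

== RESULT ==
["in(p1,t3)", "truck_at(t3,depot)"]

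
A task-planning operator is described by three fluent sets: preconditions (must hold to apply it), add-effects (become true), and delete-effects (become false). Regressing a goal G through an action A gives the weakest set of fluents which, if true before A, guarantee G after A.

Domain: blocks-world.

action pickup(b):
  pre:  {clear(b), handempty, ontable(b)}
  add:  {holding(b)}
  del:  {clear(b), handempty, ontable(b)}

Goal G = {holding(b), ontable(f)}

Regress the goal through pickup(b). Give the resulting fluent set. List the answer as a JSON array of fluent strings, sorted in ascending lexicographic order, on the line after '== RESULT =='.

Compute (G \ add) ∪ pre:
  G ∩ del = {}  (empty — regression defined)
  G \ add = {holding(b), ontable(f)} \ {holding(b)} = {ontable(f)}
  ∪ pre   = {ontable(f)} ∪ {clear(b), handempty, ontable(b)}
          = {clear(b), handempty, ontable(b), ontable(f)}

== RESULT ==
["clear(b)", "handempty", "ontable(b)", "ontable(f)"]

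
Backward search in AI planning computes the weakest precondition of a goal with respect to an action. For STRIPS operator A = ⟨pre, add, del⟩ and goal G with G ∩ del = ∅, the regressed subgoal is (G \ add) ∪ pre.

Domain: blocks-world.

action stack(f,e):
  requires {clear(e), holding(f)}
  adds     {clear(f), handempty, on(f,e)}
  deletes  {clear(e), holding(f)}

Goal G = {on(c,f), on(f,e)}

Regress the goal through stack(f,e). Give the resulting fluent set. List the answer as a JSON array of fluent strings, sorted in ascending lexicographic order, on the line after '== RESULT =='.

Compute (G \ add) ∪ pre:
  G ∩ del = {}  (empty — regression defined)
  G \ add = {on(c,f), on(f,e)} \ {clear(f), handempty, on(f,e)} = {on(c,f)}
  ∪ pre   = {on(c,f)} ∪ {clear(e), holding(f)}
          = {clear(e), holding(f), on(c,f)}

== RESULT ==
["clear(e)", "holding(f)", "on(c,f)"]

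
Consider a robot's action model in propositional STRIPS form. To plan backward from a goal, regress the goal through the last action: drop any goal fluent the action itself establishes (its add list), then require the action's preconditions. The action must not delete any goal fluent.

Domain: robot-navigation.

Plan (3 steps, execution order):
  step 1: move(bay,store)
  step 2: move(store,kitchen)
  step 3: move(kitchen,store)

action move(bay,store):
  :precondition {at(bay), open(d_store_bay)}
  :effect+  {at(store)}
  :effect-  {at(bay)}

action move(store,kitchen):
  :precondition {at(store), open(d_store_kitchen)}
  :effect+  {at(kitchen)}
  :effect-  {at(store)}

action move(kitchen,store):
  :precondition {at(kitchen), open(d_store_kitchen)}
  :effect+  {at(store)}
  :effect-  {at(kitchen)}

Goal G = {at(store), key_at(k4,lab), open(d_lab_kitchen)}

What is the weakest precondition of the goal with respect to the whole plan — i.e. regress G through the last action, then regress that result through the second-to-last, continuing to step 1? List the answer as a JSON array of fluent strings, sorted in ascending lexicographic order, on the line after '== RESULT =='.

Work backward from the goal:
  through step 3 (move(kitchen,store)): drop {at(store)}, keep {key_at(k4,lab), open(d_lab_kitchen)}, require {at(kitchen), open(d_store_kitchen)}
    → {at(kitchen), key_at(k4,lab), open(d_lab_kitchen), open(d_store_kitchen)}
  through step 2 (move(store,kitchen)): drop {at(kitchen)}, keep {key_at(k4,lab), open(d_lab_kitchen), open(d_store_kitchen)}, require {at(store), open(d_store_kitchen)}
    → {at(store), key_at(k4,lab), open(d_lab_kitchen), open(d_store_kitchen)}
  through step 1 (move(bay,store)): drop {at(store)}, keep {key_at(k4,lab), open(d_lab_kitchen), open(d_store_kitchen)}, require {at(bay), open(d_store_bay)}
    → {at(bay), key_at(k4,lab), open(d_lab_kitchen), open(d_store_bay), open(d_store_kitchen)}

== RESULT ==
["at(bay)", "key_at(k4,lab)", "open(d_lab_kitchen)", "open(d_store_bay)", "open(d_store_kitchen)"]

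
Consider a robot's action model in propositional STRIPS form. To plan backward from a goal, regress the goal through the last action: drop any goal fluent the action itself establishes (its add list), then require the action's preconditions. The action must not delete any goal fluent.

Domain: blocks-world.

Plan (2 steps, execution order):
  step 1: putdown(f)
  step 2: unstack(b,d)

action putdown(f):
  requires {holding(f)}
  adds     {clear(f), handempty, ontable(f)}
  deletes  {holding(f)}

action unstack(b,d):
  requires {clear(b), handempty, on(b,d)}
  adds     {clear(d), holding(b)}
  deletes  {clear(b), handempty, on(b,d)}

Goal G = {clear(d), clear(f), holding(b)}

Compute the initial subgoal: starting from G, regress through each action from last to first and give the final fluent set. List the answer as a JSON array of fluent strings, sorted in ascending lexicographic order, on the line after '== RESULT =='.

Work backward from the goal:
  through step 2 (unstack(b,d)): drop {clear(d), holding(b)}, keep {clear(f)}, require {clear(b), handempty, on(b,d)}
    → {clear(b), clear(f), handempty, on(b,d)}
  through step 1 (putdown(f)): drop {clear(f), handempty}, keep {clear(b), on(b,d)}, require {holding(f)}
    → {clear(b), holding(f), on(b,d)}

== RESULT ==
["clear(b)", "holding(f)", "on(b,d)"]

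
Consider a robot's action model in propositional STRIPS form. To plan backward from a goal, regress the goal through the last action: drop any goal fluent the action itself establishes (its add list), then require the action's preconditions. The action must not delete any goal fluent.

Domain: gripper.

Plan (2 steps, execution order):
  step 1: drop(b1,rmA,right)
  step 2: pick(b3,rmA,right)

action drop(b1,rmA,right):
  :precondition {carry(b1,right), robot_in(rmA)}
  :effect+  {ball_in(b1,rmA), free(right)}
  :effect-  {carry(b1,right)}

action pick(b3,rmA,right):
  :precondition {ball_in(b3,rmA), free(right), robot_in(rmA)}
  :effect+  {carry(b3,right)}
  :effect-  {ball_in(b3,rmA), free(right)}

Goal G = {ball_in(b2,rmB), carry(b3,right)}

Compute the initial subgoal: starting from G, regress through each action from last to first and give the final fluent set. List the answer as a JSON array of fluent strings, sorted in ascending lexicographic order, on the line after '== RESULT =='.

Regress step by step:
  through step 2 (pick(b3,rmA,right)): drop {carry(b3,right)}, keep {ball_in(b2,rmB)}, require {ball_in(b3,rmA), free(right), robot_in(rmA)}
    → {ball_in(b2,rmB), ball_in(b3,rmA), free(right), robot_in(rmA)}
  through step 1 (drop(b1,rmA,right)): drop {free(right)}, keep {ball_in(b2,rmB), ball_in(b3,rmA), robot_in(rmA)}, require {carry(b1,right), robot_in(rmA)}
    → {ball_in(b2,rmB), ball_in(b3,rmA), carry(b1,right), robot_in(rmA)}

== RESULT ==
["ball_in(b2,rmB)", "ball_in(b3,rmA)", "carry(b1,right)", "robot_in(rmA)"]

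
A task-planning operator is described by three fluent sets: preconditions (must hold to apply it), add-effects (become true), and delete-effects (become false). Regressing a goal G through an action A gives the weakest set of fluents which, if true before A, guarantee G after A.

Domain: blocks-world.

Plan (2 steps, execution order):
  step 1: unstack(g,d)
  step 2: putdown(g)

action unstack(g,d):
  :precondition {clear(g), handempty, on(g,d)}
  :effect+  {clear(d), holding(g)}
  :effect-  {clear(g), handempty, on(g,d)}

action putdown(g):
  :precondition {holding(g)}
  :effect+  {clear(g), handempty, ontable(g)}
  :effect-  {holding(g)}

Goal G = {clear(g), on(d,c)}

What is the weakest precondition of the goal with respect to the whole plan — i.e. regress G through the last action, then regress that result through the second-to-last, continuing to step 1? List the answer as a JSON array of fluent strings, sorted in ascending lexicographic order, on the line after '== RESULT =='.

Work backward from the goal:
  through step 2 (putdown(g)): drop {clear(g)}, keep {on(d,c)}, require {holding(g)}
    → {holding(g), on(d,c)}
  through step 1 (unstack(g,d)): drop {holding(g)}, keep {on(d,c)}, require {clear(g), handempty, on(g,d)}
    → {clear(g), handempty, on(d,c), on(g,d)}

== RESULT ==
["clear(g)", "handempty", "on(d,c)", "on(g,d)"]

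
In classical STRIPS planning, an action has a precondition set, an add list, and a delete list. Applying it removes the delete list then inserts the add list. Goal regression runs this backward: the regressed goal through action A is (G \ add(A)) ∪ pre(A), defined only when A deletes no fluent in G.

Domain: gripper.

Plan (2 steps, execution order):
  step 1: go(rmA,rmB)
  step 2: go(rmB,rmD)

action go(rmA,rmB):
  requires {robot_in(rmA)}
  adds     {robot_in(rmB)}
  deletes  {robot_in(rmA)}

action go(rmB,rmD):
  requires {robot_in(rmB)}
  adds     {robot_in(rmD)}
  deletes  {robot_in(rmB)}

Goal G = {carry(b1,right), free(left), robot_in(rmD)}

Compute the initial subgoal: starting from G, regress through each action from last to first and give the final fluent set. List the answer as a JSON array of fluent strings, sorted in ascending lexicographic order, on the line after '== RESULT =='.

Regress step by step:
  through step 2 (go(rmB,rmD)): drop {robot_in(rmD)}, keep {carry(b1,right), free(left)}, require {robot_in(rmB)}
    → {carry(b1,right), free(left), robot_in(rmB)}
  through step 1 (go(rmA,rmB)): drop {robot_in(rmB)}, keep {carry(b1,right), free(left)}, require {robot_in(rmA)}
    → {carry(b1,right), free(left), robot_in(rmA)}

== RESULT ==
["carry(b1,right)", "free(left)", "robot_in(rmA)"]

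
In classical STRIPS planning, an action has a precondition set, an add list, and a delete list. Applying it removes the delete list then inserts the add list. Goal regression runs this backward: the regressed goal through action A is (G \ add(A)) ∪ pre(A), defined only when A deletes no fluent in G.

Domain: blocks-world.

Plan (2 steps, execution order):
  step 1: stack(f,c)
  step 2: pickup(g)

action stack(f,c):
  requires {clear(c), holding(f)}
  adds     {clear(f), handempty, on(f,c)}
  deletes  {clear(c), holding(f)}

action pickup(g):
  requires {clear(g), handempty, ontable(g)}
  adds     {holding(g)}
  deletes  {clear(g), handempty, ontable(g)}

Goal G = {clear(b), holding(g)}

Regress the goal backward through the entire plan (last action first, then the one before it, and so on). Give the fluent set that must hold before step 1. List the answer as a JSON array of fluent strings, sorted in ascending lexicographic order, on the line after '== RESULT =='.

Work backward from the goal:
  through step 2 (pickup(g)): drop {holding(g)}, keep {clear(b)}, require {clear(g), handempty, ontable(g)}
    → {clear(b), clear(g), handempty, ontable(g)}
  through step 1 (stack(f,c)): drop {handempty}, keep {clear(b), clear(g), ontable(g)}, require {clear(c), holding(f)}
    → {clear(b), clear(c), clear(g), holding(f), ontable(g)}

== RESULT ==
["clear(b)", "clear(c)", "clear(g)", "holding(f)", "ontable(g)"]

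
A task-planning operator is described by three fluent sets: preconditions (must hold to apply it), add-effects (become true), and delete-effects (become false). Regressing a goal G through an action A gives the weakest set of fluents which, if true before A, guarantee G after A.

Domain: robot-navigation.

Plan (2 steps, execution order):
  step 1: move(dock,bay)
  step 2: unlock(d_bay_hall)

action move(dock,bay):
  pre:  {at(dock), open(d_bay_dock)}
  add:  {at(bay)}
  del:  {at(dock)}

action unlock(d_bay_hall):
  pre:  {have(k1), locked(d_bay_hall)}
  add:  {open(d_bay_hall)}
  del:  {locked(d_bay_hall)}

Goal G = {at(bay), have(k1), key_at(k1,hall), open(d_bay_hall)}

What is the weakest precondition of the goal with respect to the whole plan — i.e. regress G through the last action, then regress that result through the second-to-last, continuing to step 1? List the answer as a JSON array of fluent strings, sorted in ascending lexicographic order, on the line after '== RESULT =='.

Work backward from the goal:
  through step 2 (unlock(d_bay_hall)): drop {open(d_bay_hall)}, keep {at(bay), have(k1), key_at(k1,hall)}, require {have(k1), locked(d_bay_hall)}
    → {at(bay), have(k1), key_at(k1,hall), locked(d_bay_hall)}
  through step 1 (move(dock,bay)): drop {at(bay)}, keep {have(k1), key_at(k1,hall), locked(d_bay_hall)}, require {at(dock), open(d_bay_dock)}
    → {at(dock), have(k1), key_at(k1,hall), locked(d_bay_hall), open(d_bay_dock)}

== RESULT ==
["at(dock)", "have(k1)", "key_at(k1,hall)", "locked(d_bay_hall)", "open(d_bay_dock)"]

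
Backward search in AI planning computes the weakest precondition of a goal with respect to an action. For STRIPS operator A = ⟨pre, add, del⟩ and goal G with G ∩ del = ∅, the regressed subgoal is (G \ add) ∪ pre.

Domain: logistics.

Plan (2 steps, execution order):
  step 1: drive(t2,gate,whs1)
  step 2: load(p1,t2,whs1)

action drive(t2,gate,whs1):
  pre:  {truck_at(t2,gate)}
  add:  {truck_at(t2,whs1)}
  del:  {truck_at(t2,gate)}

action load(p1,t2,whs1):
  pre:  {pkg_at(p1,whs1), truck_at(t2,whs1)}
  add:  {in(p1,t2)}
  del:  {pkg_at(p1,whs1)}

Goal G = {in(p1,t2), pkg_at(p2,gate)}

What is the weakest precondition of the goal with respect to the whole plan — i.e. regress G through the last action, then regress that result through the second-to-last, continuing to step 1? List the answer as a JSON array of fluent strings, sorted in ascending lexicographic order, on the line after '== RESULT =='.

Regress step by step:
  through step 2 (load(p1,t2,whs1)): drop {in(p1,t2)}, keep {pkg_at(p2,gate)}, require {pkg_at(p1,whs1), truck_at(t2,whs1)}
    → {pkg_at(p1,whs1), pkg_at(p2,gate), truck_at(t2,whs1)}
  through step 1 (drive(t2,gate,whs1)): drop {truck_at(t2,whs1)}, keep {pkg_at(p1,whs1), pkg_at(p2,gate)}, require {truck_at(t2,gate)}
    → {pkg_at(p1,whs1), pkg_at(p2,gate), truck_at(t2,gate)}

== RESULT ==
["pkg_at(p1,whs1)", "pkg_at(p2,gate)", "truck_at(t2,gate)"]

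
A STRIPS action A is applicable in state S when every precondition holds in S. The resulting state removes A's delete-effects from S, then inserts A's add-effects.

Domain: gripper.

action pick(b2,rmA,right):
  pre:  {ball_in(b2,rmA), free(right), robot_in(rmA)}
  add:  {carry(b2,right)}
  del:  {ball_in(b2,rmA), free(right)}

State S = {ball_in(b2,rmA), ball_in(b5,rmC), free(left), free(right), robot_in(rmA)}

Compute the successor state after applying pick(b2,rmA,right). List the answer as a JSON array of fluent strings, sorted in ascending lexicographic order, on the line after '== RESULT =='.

Compute (S \ del) ∪ add:
  pre ⊆ S: {ball_in(b2,rmA), free(right), robot_in(rmA)} ⊆ S  — applicable
  S \ del = {ball_in(b5,rmC), free(left), robot_in(rmA)}
  ∪ add   = {ball_in(b5,rmC), carry(b2,right), free(left), robot_in(rmA)}

== RESULT ==
["ball_in(b5,rmC)", "carry(b2,right)", "free(left)", "robot_in(rmA)"]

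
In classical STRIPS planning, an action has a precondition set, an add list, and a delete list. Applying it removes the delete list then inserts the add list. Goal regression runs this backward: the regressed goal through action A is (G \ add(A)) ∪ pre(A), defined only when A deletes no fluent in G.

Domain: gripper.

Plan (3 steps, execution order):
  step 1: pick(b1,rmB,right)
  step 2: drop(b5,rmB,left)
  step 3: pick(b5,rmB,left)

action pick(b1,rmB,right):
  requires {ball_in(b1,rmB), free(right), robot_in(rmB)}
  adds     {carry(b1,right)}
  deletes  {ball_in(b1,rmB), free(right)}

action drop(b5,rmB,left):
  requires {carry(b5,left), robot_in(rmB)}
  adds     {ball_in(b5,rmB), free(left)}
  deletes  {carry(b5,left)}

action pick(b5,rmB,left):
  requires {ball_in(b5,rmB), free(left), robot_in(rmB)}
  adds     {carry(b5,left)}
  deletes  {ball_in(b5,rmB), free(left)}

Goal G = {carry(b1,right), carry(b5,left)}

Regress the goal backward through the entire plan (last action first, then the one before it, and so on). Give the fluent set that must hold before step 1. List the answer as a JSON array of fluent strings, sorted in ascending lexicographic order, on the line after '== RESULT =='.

Work backward from the goal:
  through step 3 (pick(b5,rmB,left)): drop {carry(b5,left)}, keep {carry(b1,right)}, require {ball_in(b5,rmB), free(left), robot_in(rmB)}
    → {ball_in(b5,rmB), carry(b1,right), free(left), robot_in(rmB)}
  through step 2 (drop(b5,rmB,left)): drop {ball_in(b5,rmB), free(left)}, keep {carry(b1,right), robot_in(rmB)}, require {carry(b5,left), robot_in(rmB)}
    → {carry(b1,right), carry(b5,left), robot_in(rmB)}
  through step 1 (pick(b1,rmB,right)): drop {carry(b1,right)}, keep {carry(b5,left), robot_in(rmB)}, require {ball_in(b1,rmB), free(right), robot_in(rmB)}
    → {ball_in(b1,rmB), carry(b5,left), free(right), robot_in(rmB)}

== RESULT ==
["ball_in(b1,rmB)", "carry(b5,left)", "free(right)", "robot_in(rmB)"]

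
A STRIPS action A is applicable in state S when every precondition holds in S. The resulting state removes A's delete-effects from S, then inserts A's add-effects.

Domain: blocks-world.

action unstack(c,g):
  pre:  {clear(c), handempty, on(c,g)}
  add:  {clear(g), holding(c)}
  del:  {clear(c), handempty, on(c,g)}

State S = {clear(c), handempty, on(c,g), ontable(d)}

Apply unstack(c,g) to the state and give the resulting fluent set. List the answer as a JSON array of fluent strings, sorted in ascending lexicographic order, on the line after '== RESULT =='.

Compute (S \ del) ∪ add:
  pre ⊆ S: {clear(c), handempty, on(c,g)} ⊆ S  — applicable
  S \ del = {ontable(d)}
  ∪ add   = {clear(g), holding(c), ontable(d)}

== RESULT ==
["clear(g)", "holding(c)", "ontable(d)"]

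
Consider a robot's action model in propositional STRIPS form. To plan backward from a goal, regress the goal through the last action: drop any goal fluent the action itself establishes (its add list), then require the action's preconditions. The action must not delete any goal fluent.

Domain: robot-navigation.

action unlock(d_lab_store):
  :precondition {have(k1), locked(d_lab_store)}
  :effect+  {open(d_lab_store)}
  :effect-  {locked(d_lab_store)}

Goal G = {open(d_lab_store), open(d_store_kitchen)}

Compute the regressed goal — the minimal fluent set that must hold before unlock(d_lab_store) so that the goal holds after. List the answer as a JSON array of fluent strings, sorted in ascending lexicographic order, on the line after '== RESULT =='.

Regress:
  G ∩ del = {}  (empty — regression defined)
  G \ add = {open(d_lab_store), open(d_store_kitchen)} \ {open(d_lab_store)} = {open(d_store_kitchen)}
  ∪ pre   = {open(d_store_kitchen)} ∪ {have(k1), locked(d_lab_store)}
          = {have(k1), locked(d_lab_store), open(d_store_kitchen)}

== RESULT ==
["have(k1)", "locked(d_lab_store)", "open(d_store_kitchen)"]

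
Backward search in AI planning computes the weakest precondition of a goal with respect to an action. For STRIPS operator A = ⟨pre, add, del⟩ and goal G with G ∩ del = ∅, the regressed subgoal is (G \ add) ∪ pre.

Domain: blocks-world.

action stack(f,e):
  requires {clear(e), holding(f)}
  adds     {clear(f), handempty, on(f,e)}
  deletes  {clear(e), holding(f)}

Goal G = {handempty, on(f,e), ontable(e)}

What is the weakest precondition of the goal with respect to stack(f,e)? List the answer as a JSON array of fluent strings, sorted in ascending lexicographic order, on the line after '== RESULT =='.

Compute (G \ add) ∪ pre:
  G ∩ del = {}  (empty — regression defined)
  G \ add = {handempty, on(f,e), ontable(e)} \ {clear(f), handempty, on(f,e)} = {ontable(e)}
  ∪ pre   = {ontable(e)} ∪ {clear(e), holding(f)}
          = {clear(e), holding(f), ontable(e)}

== RESULT ==
["clear(e)", "holding(f)", "ontable(e)"]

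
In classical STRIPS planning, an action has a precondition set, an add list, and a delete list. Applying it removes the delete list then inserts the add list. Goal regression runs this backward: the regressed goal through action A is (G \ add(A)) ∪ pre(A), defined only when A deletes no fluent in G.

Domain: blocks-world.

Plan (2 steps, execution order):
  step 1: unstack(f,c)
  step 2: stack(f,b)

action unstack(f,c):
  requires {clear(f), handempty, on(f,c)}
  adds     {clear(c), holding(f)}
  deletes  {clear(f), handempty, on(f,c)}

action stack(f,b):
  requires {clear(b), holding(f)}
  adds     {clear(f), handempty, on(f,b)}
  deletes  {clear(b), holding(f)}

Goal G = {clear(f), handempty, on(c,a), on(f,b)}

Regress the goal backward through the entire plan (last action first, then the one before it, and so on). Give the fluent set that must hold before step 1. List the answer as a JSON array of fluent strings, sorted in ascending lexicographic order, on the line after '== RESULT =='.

Regress step by step:
  through step 2 (stack(f,b)): drop {clear(f), handempty, on(f,b)}, keep {on(c,a)}, require {clear(b), holding(f)}
    → {clear(b), holding(f), on(c,a)}
  through step 1 (unstack(f,c)): drop {holding(f)}, keep {clear(b), on(c,a)}, require {clear(f), handempty, on(f,c)}
    → {clear(b), clear(f), handempty, on(c,a), on(f,c)}

== RESULT ==
["clear(b)", "clear(f)", "handempty", "on(c,a)", "on(f,c)"]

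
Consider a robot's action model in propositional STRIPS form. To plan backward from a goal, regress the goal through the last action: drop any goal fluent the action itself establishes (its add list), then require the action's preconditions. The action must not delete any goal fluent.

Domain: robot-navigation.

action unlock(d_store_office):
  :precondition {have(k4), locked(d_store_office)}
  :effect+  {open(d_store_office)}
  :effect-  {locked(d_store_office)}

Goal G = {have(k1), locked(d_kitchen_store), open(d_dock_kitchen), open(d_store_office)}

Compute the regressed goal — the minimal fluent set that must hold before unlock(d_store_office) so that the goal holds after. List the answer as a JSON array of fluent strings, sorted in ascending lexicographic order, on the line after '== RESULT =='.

Compute (G \ add) ∪ pre:
  G ∩ del = {}  (empty — regression defined)
  G \ add = {have(k1), locked(d_kitchen_store), open(d_dock_kitchen), open(d_store_office)} \ {open(d_store_office)} = {have(k1), locked(d_kitchen_store), open(d_dock_kitchen)}
  ∪ pre   = {have(k1), locked(d_kitchen_store), open(d_dock_kitchen)} ∪ {have(k4), locked(d_store_office)}
          = {have(k1), have(k4), locked(d_kitchen_store), locked(d_store_office), open(d_dock_kitchen)}

== RESULT ==
["have(k1)", "have(k4)", "locked(d_kitchen_store)", "locked(d_store_office)", "open(d_dock_kitchen)"]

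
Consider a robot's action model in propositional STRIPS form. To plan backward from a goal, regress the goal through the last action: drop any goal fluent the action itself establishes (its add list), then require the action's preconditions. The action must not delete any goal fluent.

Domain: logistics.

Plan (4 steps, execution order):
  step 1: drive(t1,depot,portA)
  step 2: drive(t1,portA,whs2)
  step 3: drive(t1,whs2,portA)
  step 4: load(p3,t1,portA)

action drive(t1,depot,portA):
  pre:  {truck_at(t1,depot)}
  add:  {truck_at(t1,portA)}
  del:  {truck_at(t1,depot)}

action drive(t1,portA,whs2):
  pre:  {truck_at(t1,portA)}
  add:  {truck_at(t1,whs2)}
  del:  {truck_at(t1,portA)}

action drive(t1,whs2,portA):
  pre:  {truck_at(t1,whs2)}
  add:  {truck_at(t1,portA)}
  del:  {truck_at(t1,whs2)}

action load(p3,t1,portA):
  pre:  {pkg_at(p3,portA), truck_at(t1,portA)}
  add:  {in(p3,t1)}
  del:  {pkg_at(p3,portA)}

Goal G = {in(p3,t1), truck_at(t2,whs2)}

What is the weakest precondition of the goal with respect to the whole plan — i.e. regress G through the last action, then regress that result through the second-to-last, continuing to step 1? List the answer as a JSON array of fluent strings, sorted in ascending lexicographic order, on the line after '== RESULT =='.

Regress step by step:
  through step 4 (load(p3,t1,portA)): drop {in(p3,t1)}, keep {truck_at(t2,whs2)}, require {pkg_at(p3,portA), truck_at(t1,portA)}
    → {pkg_at(p3,portA), truck_at(t1,portA), truck_at(t2,whs2)}
  through step 3 (drive(t1,whs2,portA)): drop {truck_at(t1,portA)}, keep {pkg_at(p3,portA), truck_at(t2,whs2)}, require {truck_at(t1,whs2)}
    → {pkg_at(p3,portA), truck_at(t1,whs2), truck_at(t2,whs2)}
  through step 2 (drive(t1,portA,whs2)): drop {truck_at(t1,whs2)}, keep {pkg_at(p3,portA), truck_at(t2,whs2)}, require {truck_at(t1,portA)}
    → {pkg_at(p3,portA), truck_at(t1,portA), truck_at(t2,whs2)}
  through step 1 (drive(t1,depot,portA)): drop {truck_at(t1,portA)}, keep {pkg_at(p3,portA), truck_at(t2,whs2)}, require {truck_at(t1,depot)}
    → {pkg_at(p3,portA), truck_at(t1,depot), truck_at(t2,whs2)}

== RESULT ==
["pkg_at(p3,portA)", "truck_at(t1,depot)", "truck_at(t2,whs2)"]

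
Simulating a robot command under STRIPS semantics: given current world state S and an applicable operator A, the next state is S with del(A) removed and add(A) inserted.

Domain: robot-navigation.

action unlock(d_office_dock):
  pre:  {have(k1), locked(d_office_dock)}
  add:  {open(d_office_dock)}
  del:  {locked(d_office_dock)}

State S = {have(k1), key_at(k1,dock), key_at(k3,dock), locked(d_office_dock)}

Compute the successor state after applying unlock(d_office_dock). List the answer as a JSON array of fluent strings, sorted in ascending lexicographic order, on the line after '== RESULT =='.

Compute (S \ del) ∪ add:
  pre ⊆ S: {have(k1), locked(d_office_dock)} ⊆ S  — applicable
  S \ del = {have(k1), key_at(k1,dock), key_at(k3,dock)}
  ∪ add   = {have(k1), key_at(k1,dock), key_at(k3,dock), open(d_office_dock)}

== RESULT ==
["have(k1)", "key_at(k1,dock)", "key_at(k3,dock)", "open(d_office_dock)"]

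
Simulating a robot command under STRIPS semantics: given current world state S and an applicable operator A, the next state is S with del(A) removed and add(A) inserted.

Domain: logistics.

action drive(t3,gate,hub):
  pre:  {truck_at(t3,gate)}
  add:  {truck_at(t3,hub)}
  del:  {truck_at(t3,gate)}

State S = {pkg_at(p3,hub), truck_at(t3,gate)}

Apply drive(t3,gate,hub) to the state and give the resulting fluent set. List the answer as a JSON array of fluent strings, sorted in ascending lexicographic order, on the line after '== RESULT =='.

Progress:
  pre ⊆ S: {truck_at(t3,gate)} ⊆ S  — applicable
  S \ del = {pkg_at(p3,hub)}
  ∪ add   = {pkg_at(p3,hub), truck_at(t3,hub)}

== RESULT ==
["pkg_at(p3,hub)", "truck_at(t3,hub)"]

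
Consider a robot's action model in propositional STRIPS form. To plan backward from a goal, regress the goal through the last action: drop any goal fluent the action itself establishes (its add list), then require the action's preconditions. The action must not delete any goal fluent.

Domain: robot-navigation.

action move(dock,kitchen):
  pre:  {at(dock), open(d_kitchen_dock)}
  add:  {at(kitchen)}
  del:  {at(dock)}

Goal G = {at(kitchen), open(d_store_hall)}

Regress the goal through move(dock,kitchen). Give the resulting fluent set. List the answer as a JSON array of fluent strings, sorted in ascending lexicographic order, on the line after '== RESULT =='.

Compute (G \ add) ∪ pre:
  G ∩ del = {}  (empty — regression defined)
  G \ add = {at(kitchen), open(d_store_hall)} \ {at(kitchen)} = {open(d_store_hall)}
  ∪ pre   = {open(d_store_hall)} ∪ {at(dock), open(d_kitchen_dock)}
          = {at(dock), open(d_kitchen_dock), open(d_store_hall)}

== RESULT ==
["at(dock)", "open(d_kitchen_dock)", "open(d_store_hall)"]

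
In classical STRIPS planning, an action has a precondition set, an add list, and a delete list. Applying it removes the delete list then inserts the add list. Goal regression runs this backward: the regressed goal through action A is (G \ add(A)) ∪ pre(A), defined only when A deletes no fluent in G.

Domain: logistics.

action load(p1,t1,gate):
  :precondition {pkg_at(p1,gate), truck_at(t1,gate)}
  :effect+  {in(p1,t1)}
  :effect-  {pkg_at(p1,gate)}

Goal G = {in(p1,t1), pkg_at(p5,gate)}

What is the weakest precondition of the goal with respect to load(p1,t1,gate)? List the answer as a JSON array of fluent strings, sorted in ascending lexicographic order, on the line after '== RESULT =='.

Compute (G \ add) ∪ pre:
  G ∩ del = {}  (empty — regression defined)
  G \ add = {in(p1,t1), pkg_at(p5,gate)} \ {in(p1,t1)} = {pkg_at(p5,gate)}
  ∪ pre   = {pkg_at(p5,gate)} ∪ {pkg_at(p1,gate), truck_at(t1,gate)}
          = {pkg_at(p1,gate), pkg_at(p5,gate), truck_at(t1,gate)}

== RESULT ==
["pkg_at(p1,gate)", "pkg_at(p5,gate)", "truck_at(t1,gate)"]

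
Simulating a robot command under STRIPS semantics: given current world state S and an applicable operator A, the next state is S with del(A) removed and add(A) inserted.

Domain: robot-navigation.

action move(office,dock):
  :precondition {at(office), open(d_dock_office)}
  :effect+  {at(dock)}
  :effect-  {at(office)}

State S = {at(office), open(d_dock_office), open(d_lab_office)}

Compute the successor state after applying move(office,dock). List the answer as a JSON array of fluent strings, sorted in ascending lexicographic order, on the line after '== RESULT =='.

Progress:
  pre ⊆ S: {at(office), open(d_dock_office)} ⊆ S  — applicable
  S \ del = {open(d_dock_office), open(d_lab_office)}
  ∪ add   = {at(dock), open(d_dock_office), open(d_lab_office)}

== RESULT ==
["at(dock)", "open(d_dock_office)", "open(d_lab_office)"]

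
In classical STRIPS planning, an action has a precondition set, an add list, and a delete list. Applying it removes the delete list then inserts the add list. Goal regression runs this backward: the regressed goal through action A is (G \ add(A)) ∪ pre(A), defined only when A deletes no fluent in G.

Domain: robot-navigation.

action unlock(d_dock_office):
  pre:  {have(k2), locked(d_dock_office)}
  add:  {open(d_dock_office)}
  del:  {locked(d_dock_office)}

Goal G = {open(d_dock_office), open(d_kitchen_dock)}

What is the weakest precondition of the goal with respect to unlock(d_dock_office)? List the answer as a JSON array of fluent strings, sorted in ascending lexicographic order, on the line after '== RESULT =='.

Compute (G \ add) ∪ pre:
  G ∩ del = {}  (empty — regression defined)
  G \ add = {open(d_dock_office), open(d_kitchen_dock)} \ {open(d_dock_office)} = {open(d_kitchen_dock)}
  ∪ pre   = {open(d_kitchen_dock)} ∪ {have(k2), locked(d_dock_office)}
          = {have(k2), locked(d_dock_office), open(d_kitchen_dock)}

== RESULT ==
["have(k2)", "locked(d_dock_office)", "open(d_kitchen_dock)"]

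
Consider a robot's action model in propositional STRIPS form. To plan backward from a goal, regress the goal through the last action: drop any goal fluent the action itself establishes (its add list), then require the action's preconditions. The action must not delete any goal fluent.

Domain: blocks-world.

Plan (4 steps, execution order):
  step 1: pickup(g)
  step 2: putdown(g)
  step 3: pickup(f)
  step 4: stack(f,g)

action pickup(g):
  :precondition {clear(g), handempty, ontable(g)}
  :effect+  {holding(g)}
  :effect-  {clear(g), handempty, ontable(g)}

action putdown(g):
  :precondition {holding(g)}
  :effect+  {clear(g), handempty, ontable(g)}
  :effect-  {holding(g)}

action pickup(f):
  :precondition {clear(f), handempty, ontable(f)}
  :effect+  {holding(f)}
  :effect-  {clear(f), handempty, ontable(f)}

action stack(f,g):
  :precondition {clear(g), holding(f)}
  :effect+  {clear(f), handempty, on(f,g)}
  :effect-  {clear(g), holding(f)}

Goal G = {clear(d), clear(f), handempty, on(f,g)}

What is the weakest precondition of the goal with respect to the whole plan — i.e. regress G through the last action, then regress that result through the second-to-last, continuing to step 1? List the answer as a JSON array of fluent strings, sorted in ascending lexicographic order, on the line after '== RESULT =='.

Work backward from the goal:
  through step 4 (stack(f,g)): drop {clear(f), handempty, on(f,g)}, keep {clear(d)}, require {clear(g), holding(f)}
    → {clear(d), clear(g), holding(f)}
  through step 3 (pickup(f)): drop {holding(f)}, keep {clear(d), clear(g)}, require {clear(f), handempty, ontable(f)}
    → {clear(d), clear(f), clear(g), handempty, ontable(f)}
  through step 2 (putdown(g)): drop {clear(g), handempty}, keep {clear(d), clear(f), ontable(f)}, require {holding(g)}
    → {clear(d), clear(f), holding(g), ontable(f)}
  through step 1 (pickup(g)): drop {holding(g)}, keep {clear(d), clear(f), ontable(f)}, require {clear(g), handempty, ontable(g)}
    → {clear(d), clear(f), clear(g), handempty, ontable(f), ontable(g)}

== RESULT ==
["clear(d)", "clear(f)", "clear(g)", "handempty", "ontable(f)", "ontable(g)"]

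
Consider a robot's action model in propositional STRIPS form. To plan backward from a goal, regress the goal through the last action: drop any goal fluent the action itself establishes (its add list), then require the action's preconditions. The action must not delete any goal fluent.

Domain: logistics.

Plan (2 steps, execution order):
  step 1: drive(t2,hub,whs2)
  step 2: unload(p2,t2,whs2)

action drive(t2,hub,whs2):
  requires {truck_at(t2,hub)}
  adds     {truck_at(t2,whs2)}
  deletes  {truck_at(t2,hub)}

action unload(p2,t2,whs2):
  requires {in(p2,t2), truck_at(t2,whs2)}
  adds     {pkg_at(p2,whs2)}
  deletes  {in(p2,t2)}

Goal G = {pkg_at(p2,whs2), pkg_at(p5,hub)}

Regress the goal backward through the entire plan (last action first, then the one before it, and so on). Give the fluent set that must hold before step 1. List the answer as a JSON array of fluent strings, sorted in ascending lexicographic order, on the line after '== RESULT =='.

Work backward from the goal:
  through step 2 (unload(p2,t2,whs2)): drop {pkg_at(p2,whs2)}, keep {pkg_at(p5,hub)}, require {in(p2,t2), truck_at(t2,whs2)}
    → {in(p2,t2), pkg_at(p5,hub), truck_at(t2,whs2)}
  through step 1 (drive(t2,hub,whs2)): drop {truck_at(t2,whs2)}, keep {in(p2,t2), pkg_at(p5,hub)}, require {truck_at(t2,hub)}
    → {in(p2,t2), pkg_at(p5,hub), truck_at(t2,hub)}

== RESULT ==
["in(p2,t2)", "pkg_at(p5,hub)", "truck_at(t2,hub)"]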